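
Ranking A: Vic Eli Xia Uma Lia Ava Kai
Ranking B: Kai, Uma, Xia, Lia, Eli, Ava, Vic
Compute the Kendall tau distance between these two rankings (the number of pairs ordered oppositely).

Assign each item its position (1..7) in the first ordering, then rewrite the second ordering as that position sequence:
positions: Vic→1, Eli→2, Xia→3, Uma→4, Lia→5, Ava→6, Kai→7
second ordering as positions: [7, 4, 3, 5, 2, 6, 1]
Discordant pairs = inversions in this position sequence.
7: 4, 3, 5, 2, 6, 1 → 6
4: 3, 2, 1 → 3
3: 2, 1 → 2
5: 2, 1 → 2
2: 1 → 1
6: 1 → 1
1: 0
Total: 6 + 3 + 2 + 2 + 1 + 1 + 0 = 15

15 discordant pairs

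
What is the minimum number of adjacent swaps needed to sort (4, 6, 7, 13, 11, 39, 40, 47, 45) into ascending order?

Each adjacent swap fixes exactly one inversion, so the minimum swap count equals the number of inversions.
Count inversions — for each element, later elements that are smaller:
4: none → 0
6: none → 0
7: none → 0
13: 11 → 1
11: none → 0
39: none → 0
40: none → 0
47: 45 → 1
45: none → 0
Total inversions: 0 + 0 + 0 + 1 + 0 + 0 + 0 + 1 + 0 = 2

2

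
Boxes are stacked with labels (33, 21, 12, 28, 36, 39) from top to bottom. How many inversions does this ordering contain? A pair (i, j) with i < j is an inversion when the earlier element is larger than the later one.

Listing every pair i<j with a[i]>a[j] (using 0-based positions):
(0,1): 33 > 21
(0,2): 33 > 12
(0,3): 33 > 28
(1,2): 21 > 12
That's 4 pairs.

There are 4 inversions.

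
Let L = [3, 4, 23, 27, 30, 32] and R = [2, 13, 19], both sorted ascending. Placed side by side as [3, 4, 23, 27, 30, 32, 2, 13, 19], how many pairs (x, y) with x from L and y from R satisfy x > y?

14

Take each right-half value and tally the left-half values above it:
r = 2: 3, 4, 23, 27, 30, 32 → 6
r = 13: 23, 27, 30, 32 → 4
r = 19: 23, 27, 30, 32 → 4
Cross-inversions: 6 + 4 + 4 = 14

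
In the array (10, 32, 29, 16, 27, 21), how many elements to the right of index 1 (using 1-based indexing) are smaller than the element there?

0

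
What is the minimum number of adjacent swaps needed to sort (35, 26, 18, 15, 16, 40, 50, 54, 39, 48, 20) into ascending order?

Minimum adjacent swaps = number of inversions (each swap of adjacent out-of-order elements removes one inversion and no swap can remove more).
Count inversions — for each element, later elements that are smaller:
35: 26, 18, 15, 16, 20 → 5
26: 18, 15, 16, 20 → 4
18: 15, 16 → 2
15: none → 0
16: none → 0
40: 39, 20 → 2
50: 39, 48, 20 → 3
54: 39, 48, 20 → 3
39: 20 → 1
48: 20 → 1
20: none → 0
Total inversions: 5 + 4 + 2 + 0 + 0 + 2 + 3 + 3 + 1 + 1 + 0 = 21

21 swaps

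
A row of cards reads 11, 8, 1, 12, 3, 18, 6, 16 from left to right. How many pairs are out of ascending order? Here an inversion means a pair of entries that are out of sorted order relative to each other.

Element-by-element contributions:
11 → 8, 1, 3, 6 → 4
8 → 1, 3, 6 → 3
1 → none → 0
12 → 3, 6 → 2
3 → none → 0
18 → 6, 16 → 2
6 → none → 0
16 → none → 0
Sum: 4 + 3 + 0 + 2 + 0 + 2 + 0 + 0 = 11

11 inversions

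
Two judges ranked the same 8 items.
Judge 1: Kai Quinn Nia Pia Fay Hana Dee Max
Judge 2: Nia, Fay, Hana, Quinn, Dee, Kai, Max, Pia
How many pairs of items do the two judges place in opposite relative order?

Assign each item its position (1..8) in the first ordering, then rewrite the second ordering as that position sequence:
positions: Kai→1, Quinn→2, Nia→3, Pia→4, Fay→5, Hana→6, Dee→7, Max→8
second ordering as positions: [3, 5, 6, 2, 7, 1, 8, 4]
Discordant pairs = inversions in this position sequence.
3: 2, 1 → 2
5: 2, 1, 4 → 3
6: 2, 1, 4 → 3
2: 1 → 1
7: 1, 4 → 2
1: 0
8: 4 → 1
4: 0
Total: 2 + 3 + 3 + 1 + 2 + 0 + 1 + 0 = 12

Discordant pairs: 12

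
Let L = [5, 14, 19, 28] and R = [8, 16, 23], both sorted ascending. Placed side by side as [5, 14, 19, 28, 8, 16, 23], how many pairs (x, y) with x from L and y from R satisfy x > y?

There are 6 cross-inversions.

Count, for every r in R, how many entries of L exceed r:
r = 8: 14, 19, 28 → 3
r = 16: 19, 28 → 2
r = 23: 28 → 1
Cross-inversions: 3 + 2 + 1 = 6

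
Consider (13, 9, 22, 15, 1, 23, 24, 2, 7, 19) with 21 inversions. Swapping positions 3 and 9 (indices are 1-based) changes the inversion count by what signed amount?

Positions 3 and 9 hold 22 and 7; after swapping, the array is [13, 9, 7, 15, 1, 23, 24, 2, 22, 19].
For each element, count later entries that are smaller:
13 → 9, 7, 1, 2 → 4
9 → 7, 1, 2 → 3
7 → 1, 2 → 2
15 → 1, 2 → 2
1 → none → 0
23 → 2, 22, 19 → 3
24 → 2, 22, 19 → 3
2 → none → 0
22 → 19 → 1
19 → none → 0
Sum: 4 + 3 + 2 + 2 + 0 + 3 + 3 + 0 + 1 + 0 = 18
Change: 18 − 21 = -3

-3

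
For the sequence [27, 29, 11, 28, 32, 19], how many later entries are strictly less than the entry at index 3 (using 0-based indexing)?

1

The element at index 3 is 28.
Elements after it: 32, 19
Those smaller than 28: 19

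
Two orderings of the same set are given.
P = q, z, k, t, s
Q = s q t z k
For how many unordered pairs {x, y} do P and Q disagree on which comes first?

There are 6 disagreeing pairs.

Assign each item its position (1..5) in the first ordering, then rewrite the second ordering as that position sequence:
positions: q→1, z→2, k→3, t→4, s→5
second ordering as positions: [5, 1, 4, 2, 3]
Discordant pairs = inversions in this position sequence.
5: 1, 4, 2, 3 → 4
1: 0
4: 2, 3 → 2
2: 0
3: 0
Total: 4 + 0 + 2 + 0 + 0 = 6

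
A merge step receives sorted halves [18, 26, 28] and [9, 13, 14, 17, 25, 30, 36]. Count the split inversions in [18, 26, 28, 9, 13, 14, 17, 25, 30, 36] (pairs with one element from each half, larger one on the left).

For each element r of the right run, count left-run elements greater than r:
r = 9: 18, 26, 28 → 3
r = 13: 18, 26, 28 → 3
r = 14: 18, 26, 28 → 3
r = 17: 18, 26, 28 → 3
r = 25: 26, 28 → 2
r = 30: none → 0
r = 36: none → 0
Cross-inversions: 3 + 3 + 3 + 3 + 2 + 0 + 0 = 14

14 split inversions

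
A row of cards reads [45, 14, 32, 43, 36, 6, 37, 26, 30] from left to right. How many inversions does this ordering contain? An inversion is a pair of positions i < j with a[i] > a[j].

22

Sweep left to right; for each value list the smaller values that follow it:
45 → 14, 32, 43, 36, 6, 37, 26, 30 → 8
14 → 6 → 1
32 → 6, 26, 30 → 3
43 → 36, 6, 37, 26, 30 → 5
36 → 6, 26, 30 → 3
6 → none → 0
37 → 26, 30 → 2
26 → none → 0
30 → none → 0
Sum: 8 + 1 + 3 + 5 + 3 + 0 + 2 + 0 + 0 = 22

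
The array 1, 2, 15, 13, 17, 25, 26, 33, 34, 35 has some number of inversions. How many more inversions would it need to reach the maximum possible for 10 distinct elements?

Maximum inversions for 10 distinct elements is C(10, 2) = 10·9/2 = 45.
Current inversions — for each element, count later smaller elements:
1: 0
2: 0
15: 1
13: 0
17: 0
25: 0
26: 0
33: 0
34: 0
35: 0
Current total: 0 + 0 + 1 + 0 + 0 + 0 + 0 + 0 + 0 + 0 = 1
Shortfall: 45 − 1 = 44

44 inversions short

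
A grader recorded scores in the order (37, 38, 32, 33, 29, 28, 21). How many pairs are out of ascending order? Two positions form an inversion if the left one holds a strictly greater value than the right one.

19 out-of-order pairs

Count, for each position, how many later elements it exceeds:
37 → 32, 33, 29, 28, 21 → 5
38 → 32, 33, 29, 28, 21 → 5
32 → 29, 28, 21 → 3
33 → 29, 28, 21 → 3
29 → 28, 21 → 2
28 → 21 → 1
21 → none → 0
Sum: 5 + 5 + 3 + 3 + 2 + 1 + 0 = 19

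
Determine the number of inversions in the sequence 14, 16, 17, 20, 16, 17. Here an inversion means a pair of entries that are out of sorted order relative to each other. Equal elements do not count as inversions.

3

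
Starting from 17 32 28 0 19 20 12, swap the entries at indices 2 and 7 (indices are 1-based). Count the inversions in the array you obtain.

Positions 2 and 7 hold 32 and 12; after swapping, the array is [17, 12, 28, 0, 19, 20, 32].
Element-by-element contributions:
17: 2
12: 1
28: 3
0: 0
19: 0
20: 0
32: 0
Sum: 2 + 1 + 3 + 0 + 0 + 0 + 0 = 6

6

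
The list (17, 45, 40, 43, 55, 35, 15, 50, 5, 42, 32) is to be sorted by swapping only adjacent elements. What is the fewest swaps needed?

Minimum adjacent swaps = number of inversions (each swap of adjacent out-of-order elements removes one inversion and no swap can remove more).
Count inversions — for each element, later elements that are smaller:
17: 15, 5 → 2
45: 40, 43, 35, 15, 5, 42, 32 → 7
40: 35, 15, 5, 32 → 4
43: 35, 15, 5, 42, 32 → 5
55: 35, 15, 50, 5, 42, 32 → 6
35: 15, 5, 32 → 3
15: 5 → 1
50: 5, 42, 32 → 3
5: none → 0
42: 32 → 1
32: none → 0
Total inversions: 2 + 7 + 4 + 5 + 6 + 3 + 1 + 3 + 0 + 1 + 0 = 32

32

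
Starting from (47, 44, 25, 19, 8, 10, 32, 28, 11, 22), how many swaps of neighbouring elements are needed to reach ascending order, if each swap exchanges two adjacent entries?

The minimum number of adjacent swaps to sort an array equals its inversion count, since every such swap removes exactly one inversion.
Count inversions — for each element, later elements that are smaller:
47: 44, 25, 19, 8, 10, 32, 28, 11, 22 → 9
44: 25, 19, 8, 10, 32, 28, 11, 22 → 8
25: 19, 8, 10, 11, 22 → 5
19: 8, 10, 11 → 3
8: none → 0
10: none → 0
32: 28, 11, 22 → 3
28: 11, 22 → 2
11: none → 0
22: none → 0
Total inversions: 9 + 8 + 5 + 3 + 0 + 0 + 3 + 2 + 0 + 0 = 30

Adjacent swaps: 30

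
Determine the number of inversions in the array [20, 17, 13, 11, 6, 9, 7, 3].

26

Element-by-element contributions:
20 → 17, 13, 11, 6, 9, 7, 3 → 7
17 → 13, 11, 6, 9, 7, 3 → 6
13 → 11, 6, 9, 7, 3 → 5
11 → 6, 9, 7, 3 → 4
6 → 3 → 1
9 → 7, 3 → 2
7 → 3 → 1
3 → none → 0
Sum: 7 + 6 + 5 + 4 + 1 + 2 + 1 + 0 = 26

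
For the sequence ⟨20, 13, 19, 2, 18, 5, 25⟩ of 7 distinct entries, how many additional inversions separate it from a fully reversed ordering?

Maximum inversions for 7 distinct elements is C(7, 2) = 7·6/2 = 21.
Current inversions — for each element, count later smaller elements:
20: 5
13: 2
19: 3
2: 0
18: 1
5: 0
25: 0
Current total: 5 + 2 + 3 + 0 + 1 + 0 + 0 = 11
Shortfall: 21 − 11 = 10

10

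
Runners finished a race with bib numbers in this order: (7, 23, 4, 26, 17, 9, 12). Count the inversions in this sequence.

Listing every pair i<j with a[i]>a[j] (using 1-based positions):
(1,3): 7 > 4
(2,3): 23 > 4
(2,5): 23 > 17
(2,6): 23 > 9
(2,7): 23 > 12
(4,5): 26 > 17
(4,6): 26 > 9
(4,7): 26 > 12
(5,6): 17 > 9
(5,7): 17 > 12
That's 10 pairs.

10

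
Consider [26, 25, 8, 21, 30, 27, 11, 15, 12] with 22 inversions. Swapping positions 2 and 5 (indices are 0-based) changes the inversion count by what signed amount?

Positions 2 and 5 hold 8 and 27; after swapping, the array is [26, 25, 27, 21, 30, 8, 11, 15, 12].
Sweep left to right; for each value list the smaller values that follow it:
26: 6
25: 5
27: 5
21: 4
30: 4
8: 0
11: 0
15: 1
12: 0
Sum: 6 + 5 + 5 + 4 + 4 + 0 + 0 + 1 + 0 = 25
Change: 25 − 22 = +3

+3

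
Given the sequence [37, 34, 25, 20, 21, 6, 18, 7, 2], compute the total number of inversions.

Inversions: 33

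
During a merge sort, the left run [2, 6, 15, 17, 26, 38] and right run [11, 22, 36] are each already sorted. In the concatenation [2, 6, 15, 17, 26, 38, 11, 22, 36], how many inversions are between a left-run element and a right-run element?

7

Take each right-half value and tally the left-half values above it:
r = 11: 15, 17, 26, 38 → 4
r = 22: 26, 38 → 2
r = 36: 38 → 1
Cross-inversions: 4 + 2 + 1 = 7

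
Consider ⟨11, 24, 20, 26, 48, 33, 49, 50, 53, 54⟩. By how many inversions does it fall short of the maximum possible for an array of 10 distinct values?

Maximum inversions for 10 distinct elements is C(10, 2) = 10·9/2 = 45.
Current inversions — for each element, count later smaller elements:
11: 0
24: 1
20: 0
26: 0
48: 1
33: 0
49: 0
50: 0
53: 0
54: 0
Current total: 0 + 1 + 0 + 0 + 1 + 0 + 0 + 0 + 0 + 0 = 2
Shortfall: 45 − 2 = 43

43 inversions short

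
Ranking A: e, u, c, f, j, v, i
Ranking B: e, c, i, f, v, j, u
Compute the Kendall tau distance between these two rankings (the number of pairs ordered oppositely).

Assign each item its position (1..7) in the first ordering, then rewrite the second ordering as that position sequence:
positions: e→1, u→2, c→3, f→4, j→5, v→6, i→7
second ordering as positions: [1, 3, 7, 4, 6, 5, 2]
Discordant pairs = inversions in this position sequence.
1: 0
3: 2 → 1
7: 4, 6, 5, 2 → 4
4: 2 → 1
6: 5, 2 → 2
5: 2 → 1
2: 0
Total: 0 + 1 + 4 + 1 + 2 + 1 + 0 = 9

9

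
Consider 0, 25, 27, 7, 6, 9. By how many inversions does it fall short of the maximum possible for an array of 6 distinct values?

8

Maximum inversions for 6 distinct elements is C(6, 2) = 6·5/2 = 15.
Current inversions — for each element, count later smaller elements:
0: 0
25: 3
27: 3
7: 1
6: 0
9: 0
Current total: 0 + 3 + 3 + 1 + 0 + 0 = 7
Shortfall: 15 − 7 = 8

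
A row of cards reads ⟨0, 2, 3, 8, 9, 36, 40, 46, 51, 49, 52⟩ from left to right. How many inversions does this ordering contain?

For each element, count later entries that are smaller:
0: 0
2: 0
3: 0
8: 0
9: 0
36: 0
40: 0
46: 0
51: 1
49: 0
52: 0
Sum: 0 + 0 + 0 + 0 + 0 + 0 + 0 + 0 + 1 + 0 + 0 = 1

There is 1 inversion.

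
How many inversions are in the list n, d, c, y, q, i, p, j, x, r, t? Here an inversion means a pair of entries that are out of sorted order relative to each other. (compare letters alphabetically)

Out-of-order pairs: 18

For each element, count later entries that are smaller:
n → d, c, i, j → 4
d → c → 1
c → none → 0
y → q, i, p, j, x, r, t → 7
q → i, p, j → 3
i → none → 0
p → j → 1
j → none → 0
x → r, t → 2
r → none → 0
t → none → 0
Sum: 4 + 1 + 0 + 7 + 3 + 0 + 1 + 0 + 2 + 0 + 0 = 18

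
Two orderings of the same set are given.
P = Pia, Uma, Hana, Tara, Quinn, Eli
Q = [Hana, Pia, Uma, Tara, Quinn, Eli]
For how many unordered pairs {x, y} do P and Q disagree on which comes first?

2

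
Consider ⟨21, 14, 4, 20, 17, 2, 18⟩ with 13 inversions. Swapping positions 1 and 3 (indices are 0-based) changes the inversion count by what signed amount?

Positions 1 and 3 hold 14 and 20; after swapping, the array is [21, 20, 4, 14, 17, 2, 18].
Element-by-element contributions:
21 → 20, 4, 14, 17, 2, 18 → 6
20 → 4, 14, 17, 2, 18 → 5
4 → 2 → 1
14 → 2 → 1
17 → 2 → 1
2 → none → 0
18 → none → 0
Sum: 6 + 5 + 1 + 1 + 1 + 0 + 0 = 14
Change: 14 − 13 = +1

+1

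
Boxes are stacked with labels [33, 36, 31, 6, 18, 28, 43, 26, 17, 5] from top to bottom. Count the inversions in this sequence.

32

Count, for each position, how many later elements it exceeds:
33 → 31, 6, 18, 28, 26, 17, 5 → 7
36 → 31, 6, 18, 28, 26, 17, 5 → 7
31 → 6, 18, 28, 26, 17, 5 → 6
6 → 5 → 1
18 → 17, 5 → 2
28 → 26, 17, 5 → 3
43 → 26, 17, 5 → 3
26 → 17, 5 → 2
17 → 5 → 1
5 → none → 0
Sum: 7 + 7 + 6 + 1 + 2 + 3 + 3 + 2 + 1 + 0 = 32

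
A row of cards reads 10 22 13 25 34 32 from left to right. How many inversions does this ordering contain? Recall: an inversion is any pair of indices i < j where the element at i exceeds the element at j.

2

Element-by-element contributions:
10 → none → 0
22 → 13 → 1
13 → none → 0
25 → none → 0
34 → 32 → 1
32 → none → 0
Sum: 0 + 1 + 0 + 0 + 1 + 0 = 2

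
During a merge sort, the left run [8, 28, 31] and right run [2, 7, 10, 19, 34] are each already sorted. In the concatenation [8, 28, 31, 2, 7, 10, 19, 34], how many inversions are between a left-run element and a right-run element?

10 cross-inversions

For each element r of the right run, count left-run elements greater than r:
r = 2: 8, 28, 31 → 3
r = 7: 8, 28, 31 → 3
r = 10: 28, 31 → 2
r = 19: 28, 31 → 2
r = 34: none → 0
Cross-inversions: 3 + 3 + 2 + 2 + 0 = 10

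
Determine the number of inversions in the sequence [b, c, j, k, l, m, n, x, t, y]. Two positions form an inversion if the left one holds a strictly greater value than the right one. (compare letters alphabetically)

1 inversion

Count, for each position, how many later elements it exceeds:
b: 0
c: 0
j: 0
k: 0
l: 0
m: 0
n: 0
x: 1
t: 0
y: 0
Sum: 0 + 0 + 0 + 0 + 0 + 0 + 0 + 1 + 0 + 0 = 1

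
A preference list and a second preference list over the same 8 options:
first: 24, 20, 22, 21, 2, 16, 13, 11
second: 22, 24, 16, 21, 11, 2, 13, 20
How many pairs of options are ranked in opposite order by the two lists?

Assign each item its position (1..8) in the first ordering, then rewrite the second ordering as that position sequence:
positions: 24→1, 20→2, 22→3, 21→4, 2→5, 16→6, 13→7, 11→8
second ordering as positions: [3, 1, 6, 4, 8, 5, 7, 2]
Discordant pairs = inversions in this position sequence.
3: 1, 2 → 2
1: 0
6: 4, 5, 2 → 3
4: 2 → 1
8: 5, 7, 2 → 3
5: 2 → 1
7: 2 → 1
2: 0
Total: 2 + 0 + 3 + 1 + 3 + 1 + 1 + 0 = 11

11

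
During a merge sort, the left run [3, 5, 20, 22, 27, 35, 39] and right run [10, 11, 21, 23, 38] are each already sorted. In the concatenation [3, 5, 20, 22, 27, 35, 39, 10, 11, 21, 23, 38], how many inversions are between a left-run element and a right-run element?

Take each right-half value and tally the left-half values above it:
r = 10: 20, 22, 27, 35, 39 → 5
r = 11: 20, 22, 27, 35, 39 → 5
r = 21: 22, 27, 35, 39 → 4
r = 23: 27, 35, 39 → 3
r = 38: 39 → 1
Cross-inversions: 5 + 5 + 4 + 3 + 1 = 18

Cross-inversions: 18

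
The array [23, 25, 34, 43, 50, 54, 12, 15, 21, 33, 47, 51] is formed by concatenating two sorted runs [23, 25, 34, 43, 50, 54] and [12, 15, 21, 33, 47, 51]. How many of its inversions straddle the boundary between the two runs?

25

For each element r of the right run, count left-run elements greater than r:
r = 12: 23, 25, 34, 43, 50, 54 → 6
r = 15: 23, 25, 34, 43, 50, 54 → 6
r = 21: 23, 25, 34, 43, 50, 54 → 6
r = 33: 34, 43, 50, 54 → 4
r = 47: 50, 54 → 2
r = 51: 54 → 1
Cross-inversions: 6 + 6 + 6 + 4 + 2 + 1 = 25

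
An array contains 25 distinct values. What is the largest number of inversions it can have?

300 inversions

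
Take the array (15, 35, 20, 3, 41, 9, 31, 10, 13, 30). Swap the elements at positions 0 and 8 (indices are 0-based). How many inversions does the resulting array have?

Positions 0 and 8 hold 15 and 13; after swapping, the array is [13, 35, 20, 3, 41, 9, 31, 10, 15, 30].
For each element, count later entries that are smaller:
13: 3
35: 7
20: 4
3: 0
41: 5
9: 0
31: 3
10: 0
15: 0
30: 0
Sum: 3 + 7 + 4 + 0 + 5 + 0 + 3 + 0 + 0 + 0 = 22

22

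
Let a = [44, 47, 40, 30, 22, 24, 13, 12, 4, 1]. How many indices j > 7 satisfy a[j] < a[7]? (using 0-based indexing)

The element at index 7 is 12.
Elements after it: 4, 1
Those smaller than 12: 4, 1

2 such elements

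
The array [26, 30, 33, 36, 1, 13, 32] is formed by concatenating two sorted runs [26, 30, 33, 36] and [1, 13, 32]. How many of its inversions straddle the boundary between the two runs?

Take each right-half value and tally the left-half values above it:
r = 1: 26, 30, 33, 36 → 4
r = 13: 26, 30, 33, 36 → 4
r = 32: 33, 36 → 2
Cross-inversions: 4 + 4 + 2 = 10

10 split inversions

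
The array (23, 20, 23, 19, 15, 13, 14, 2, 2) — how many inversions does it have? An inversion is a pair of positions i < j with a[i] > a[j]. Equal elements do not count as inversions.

Sweep left to right; for each value list the smaller values that follow it:
23: 7
20: 6
23: 6
19: 5
15: 4
13: 2
14: 2
2: 0
2: 0
Sum: 7 + 6 + 6 + 5 + 4 + 2 + 2 + 0 + 0 = 32

32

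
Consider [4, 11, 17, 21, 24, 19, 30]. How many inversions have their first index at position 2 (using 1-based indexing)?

0

The element at index 2 is 11.
Elements after it: 17, 21, 24, 19, 30
None of them are smaller than 11.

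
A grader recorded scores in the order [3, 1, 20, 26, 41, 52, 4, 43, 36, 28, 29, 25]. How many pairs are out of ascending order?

Element-by-element contributions:
3 → 1 → 1
1 → none → 0
20 → 4 → 1
26 → 4, 25 → 2
41 → 4, 36, 28, 29, 25 → 5
52 → 4, 43, 36, 28, 29, 25 → 6
4 → none → 0
43 → 36, 28, 29, 25 → 4
36 → 28, 29, 25 → 3
28 → 25 → 1
29 → 25 → 1
25 → none → 0
Sum: 1 + 0 + 1 + 2 + 5 + 6 + 0 + 4 + 3 + 1 + 1 + 0 = 24

24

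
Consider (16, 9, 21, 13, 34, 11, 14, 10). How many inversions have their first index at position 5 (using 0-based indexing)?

The element at index 5 is 11.
Elements after it: 14, 10
Those smaller than 11: 10

1 such element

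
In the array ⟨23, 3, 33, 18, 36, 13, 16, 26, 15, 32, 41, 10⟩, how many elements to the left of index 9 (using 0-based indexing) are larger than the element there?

2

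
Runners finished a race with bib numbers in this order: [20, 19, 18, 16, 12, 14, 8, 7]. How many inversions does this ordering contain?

27 inversions

Count, for each position, how many later elements it exceeds:
20: 7
19: 6
18: 5
16: 4
12: 2
14: 2
8: 1
7: 0
Sum: 7 + 6 + 5 + 4 + 2 + 2 + 1 + 0 = 27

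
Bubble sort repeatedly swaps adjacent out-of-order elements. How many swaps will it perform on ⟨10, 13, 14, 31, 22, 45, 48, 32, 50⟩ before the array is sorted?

Each adjacent swap fixes exactly one inversion, so the minimum swap count equals the number of inversions.
Count inversions — for each element, later elements that are smaller:
10: none → 0
13: none → 0
14: none → 0
31: 22 → 1
22: none → 0
45: 32 → 1
48: 32 → 1
32: none → 0
50: none → 0
Total inversions: 0 + 0 + 0 + 1 + 0 + 1 + 1 + 0 + 0 = 3

3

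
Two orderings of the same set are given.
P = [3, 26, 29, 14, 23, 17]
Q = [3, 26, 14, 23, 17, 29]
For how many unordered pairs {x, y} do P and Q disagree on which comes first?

3

Assign each item its position (1..6) in the first ordering, then rewrite the second ordering as that position sequence:
positions: 3→1, 26→2, 29→3, 14→4, 23→5, 17→6
second ordering as positions: [1, 2, 4, 5, 6, 3]
Discordant pairs = inversions in this position sequence.
1: 0
2: 0
4: 3 → 1
5: 3 → 1
6: 3 → 1
3: 0
Total: 0 + 0 + 1 + 1 + 1 + 0 = 3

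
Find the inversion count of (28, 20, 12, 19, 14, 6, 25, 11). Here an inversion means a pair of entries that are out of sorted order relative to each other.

20

Sweep left to right; for each value list the smaller values that follow it:
28: 7
20: 5
12: 2
19: 3
14: 2
6: 0
25: 1
11: 0
Sum: 7 + 5 + 2 + 3 + 2 + 0 + 1 + 0 = 20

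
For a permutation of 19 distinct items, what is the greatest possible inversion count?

The maximum occurs when the array is in strictly decreasing order: every one of the C(19, 2) pairs is inverted.
C(19, 2) = 19·18/2 = 171

171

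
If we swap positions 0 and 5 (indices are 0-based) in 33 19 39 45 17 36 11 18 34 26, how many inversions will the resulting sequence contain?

Positions 0 and 5 hold 33 and 36; after swapping, the array is [36, 19, 39, 45, 17, 33, 11, 18, 34, 26].
Count, for each position, how many later elements it exceeds:
36 → 19, 17, 33, 11, 18, 34, 26 → 7
19 → 17, 11, 18 → 3
39 → 17, 33, 11, 18, 34, 26 → 6
45 → 17, 33, 11, 18, 34, 26 → 6
17 → 11 → 1
33 → 11, 18, 26 → 3
11 → none → 0
18 → none → 0
34 → 26 → 1
26 → none → 0
Sum: 7 + 3 + 6 + 6 + 1 + 3 + 0 + 0 + 1 + 0 = 27

27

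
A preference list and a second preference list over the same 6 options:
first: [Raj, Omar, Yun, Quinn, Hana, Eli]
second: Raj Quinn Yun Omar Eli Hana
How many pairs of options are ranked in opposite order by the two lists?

4 pairs

Assign each item its position (1..6) in the first ordering, then rewrite the second ordering as that position sequence:
positions: Raj→1, Omar→2, Yun→3, Quinn→4, Hana→5, Eli→6
second ordering as positions: [1, 4, 3, 2, 6, 5]
Discordant pairs = inversions in this position sequence.
1: 0
4: 3, 2 → 2
3: 2 → 1
2: 0
6: 5 → 1
5: 0
Total: 0 + 2 + 1 + 0 + 1 + 0 = 4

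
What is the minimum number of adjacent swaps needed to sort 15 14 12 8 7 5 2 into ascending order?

Each adjacent swap fixes exactly one inversion, so the minimum swap count equals the number of inversions.
Count inversions — for each element, later elements that are smaller:
15: 14, 12, 8, 7, 5, 2 → 6
14: 12, 8, 7, 5, 2 → 5
12: 8, 7, 5, 2 → 4
8: 7, 5, 2 → 3
7: 5, 2 → 2
5: 2 → 1
2: none → 0
Total inversions: 6 + 5 + 4 + 3 + 2 + 1 + 0 = 21

Swaps: 21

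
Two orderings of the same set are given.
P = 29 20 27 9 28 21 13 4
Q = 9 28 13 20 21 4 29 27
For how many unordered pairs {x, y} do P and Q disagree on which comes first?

15

Assign each item its position (1..8) in the first ordering, then rewrite the second ordering as that position sequence:
positions: 29→1, 20→2, 27→3, 9→4, 28→5, 21→6, 13→7, 4→8
second ordering as positions: [4, 5, 7, 2, 6, 8, 1, 3]
Discordant pairs = inversions in this position sequence.
4: 2, 1, 3 → 3
5: 2, 1, 3 → 3
7: 2, 6, 1, 3 → 4
2: 1 → 1
6: 1, 3 → 2
8: 1, 3 → 2
1: 0
3: 0
Total: 3 + 3 + 4 + 1 + 2 + 2 + 0 + 0 = 15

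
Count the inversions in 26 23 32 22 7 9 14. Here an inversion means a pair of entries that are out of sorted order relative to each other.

Count, for each position, how many later elements it exceeds:
26: 5
23: 4
32: 4
22: 3
7: 0
9: 0
14: 0
Sum: 5 + 4 + 4 + 3 + 0 + 0 + 0 = 16

Inversions: 16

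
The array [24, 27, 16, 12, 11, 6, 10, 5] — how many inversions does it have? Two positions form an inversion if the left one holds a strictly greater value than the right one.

26 inversions

Count, for each position, how many later elements it exceeds:
24: 6
27: 6
16: 5
12: 4
11: 3
6: 1
10: 1
5: 0
Sum: 6 + 6 + 5 + 4 + 3 + 1 + 1 + 0 = 26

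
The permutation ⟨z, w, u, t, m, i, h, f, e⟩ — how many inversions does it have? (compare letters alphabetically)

Element-by-element contributions:
z → w, u, t, m, i, h, f, e → 8
w → u, t, m, i, h, f, e → 7
u → t, m, i, h, f, e → 6
t → m, i, h, f, e → 5
m → i, h, f, e → 4
i → h, f, e → 3
h → f, e → 2
f → e → 1
e → none → 0
Sum: 8 + 7 + 6 + 5 + 4 + 3 + 2 + 1 + 0 = 36

36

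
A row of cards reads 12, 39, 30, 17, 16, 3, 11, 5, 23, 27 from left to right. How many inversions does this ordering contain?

26 out-of-order pairs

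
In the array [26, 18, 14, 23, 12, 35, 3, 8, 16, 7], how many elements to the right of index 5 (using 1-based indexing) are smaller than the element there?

3 such elements

The element at index 5 is 12.
Elements after it: 35, 3, 8, 16, 7
Those smaller than 12: 3, 8, 7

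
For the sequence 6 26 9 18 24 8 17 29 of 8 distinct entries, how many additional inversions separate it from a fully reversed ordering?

Maximum inversions for 8 distinct elements is C(8, 2) = 8·7/2 = 28.
Current inversions — for each element, count later smaller elements:
6: 0
26: 5
9: 1
18: 2
24: 2
8: 0
17: 0
29: 0
Current total: 0 + 5 + 1 + 2 + 2 + 0 + 0 + 0 = 10
Shortfall: 28 − 10 = 18

18 inversions short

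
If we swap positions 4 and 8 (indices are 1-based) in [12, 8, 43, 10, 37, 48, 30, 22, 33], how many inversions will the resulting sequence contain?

Positions 4 and 8 hold 10 and 22; after swapping, the array is [12, 8, 43, 22, 37, 48, 30, 10, 33].
Element-by-element contributions:
12 → 8, 10 → 2
8 → none → 0
43 → 22, 37, 30, 10, 33 → 5
22 → 10 → 1
37 → 30, 10, 33 → 3
48 → 30, 10, 33 → 3
30 → 10 → 1
10 → none → 0
33 → none → 0
Sum: 2 + 0 + 5 + 1 + 3 + 3 + 1 + 0 + 0 = 15

There are 15 inversions.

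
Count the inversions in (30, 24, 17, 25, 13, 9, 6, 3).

26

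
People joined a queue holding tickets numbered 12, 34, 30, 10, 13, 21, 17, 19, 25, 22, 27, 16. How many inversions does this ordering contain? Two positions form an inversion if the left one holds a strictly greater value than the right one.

Element-by-element contributions:
12: 1
34: 10
30: 9
10: 0
13: 0
21: 3
17: 1
19: 1
25: 2
22: 1
27: 1
16: 0
Sum: 1 + 10 + 9 + 0 + 0 + 3 + 1 + 1 + 2 + 1 + 1 + 0 = 29

29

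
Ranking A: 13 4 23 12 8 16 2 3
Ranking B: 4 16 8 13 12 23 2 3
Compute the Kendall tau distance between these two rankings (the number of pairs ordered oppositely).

9 discordant pairs

Assign each item its position (1..8) in the first ordering, then rewrite the second ordering as that position sequence:
positions: 13→1, 4→2, 23→3, 12→4, 8→5, 16→6, 2→7, 3→8
second ordering as positions: [2, 6, 5, 1, 4, 3, 7, 8]
Discordant pairs = inversions in this position sequence.
2: 1 → 1
6: 5, 1, 4, 3 → 4
5: 1, 4, 3 → 3
1: 0
4: 3 → 1
3: 0
7: 0
8: 0
Total: 1 + 4 + 3 + 0 + 1 + 0 + 0 + 0 = 9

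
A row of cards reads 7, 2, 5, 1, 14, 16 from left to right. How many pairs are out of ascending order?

5 inversions

Listing every pair i<j with a[i]>a[j] (using 1-based positions):
(1,2): 7 > 2
(1,3): 7 > 5
(1,4): 7 > 1
(2,4): 2 > 1
(3,4): 5 > 1
That's 5 pairs.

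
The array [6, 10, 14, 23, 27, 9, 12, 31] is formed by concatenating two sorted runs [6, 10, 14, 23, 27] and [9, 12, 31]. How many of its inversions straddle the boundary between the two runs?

There are 7 cross-inversions.

Count, for every r in R, how many entries of L exceed r:
r = 9: 10, 14, 23, 27 → 4
r = 12: 14, 23, 27 → 3
r = 31: none → 0
Cross-inversions: 4 + 3 + 0 = 7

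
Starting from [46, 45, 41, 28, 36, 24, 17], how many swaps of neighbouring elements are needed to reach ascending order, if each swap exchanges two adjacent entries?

Adjacent swaps: 20

Minimum adjacent swaps = number of inversions (each swap of adjacent out-of-order elements removes one inversion and no swap can remove more).
Count inversions — for each element, later elements that are smaller:
46: 45, 41, 28, 36, 24, 17 → 6
45: 41, 28, 36, 24, 17 → 5
41: 28, 36, 24, 17 → 4
28: 24, 17 → 2
36: 24, 17 → 2
24: 17 → 1
17: none → 0
Total inversions: 6 + 5 + 4 + 2 + 2 + 1 + 0 = 20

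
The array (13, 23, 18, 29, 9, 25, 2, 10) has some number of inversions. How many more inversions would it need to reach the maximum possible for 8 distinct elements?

Maximum inversions for 8 distinct elements is C(8, 2) = 8·7/2 = 28.
Current inversions — for each element, count later smaller elements:
13: 3
23: 4
18: 3
29: 4
9: 1
25: 2
2: 0
10: 0
Current total: 3 + 4 + 3 + 4 + 1 + 2 + 0 + 0 = 17
Shortfall: 28 − 17 = 11

11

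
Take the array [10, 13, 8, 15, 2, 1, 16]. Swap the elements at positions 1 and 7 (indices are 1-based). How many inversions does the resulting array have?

Inversions: 16

Positions 1 and 7 hold 10 and 16; after swapping, the array is [16, 13, 8, 15, 2, 1, 10].
Element-by-element contributions:
16: 6
13: 4
8: 2
15: 3
2: 1
1: 0
10: 0
Sum: 6 + 4 + 2 + 3 + 1 + 0 + 0 = 16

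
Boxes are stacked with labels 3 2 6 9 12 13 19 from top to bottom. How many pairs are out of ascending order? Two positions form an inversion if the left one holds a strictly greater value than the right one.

1

Listing every pair i<j with a[i]>a[j] (using 0-based positions):
(0,1): 3 > 2
That's 1 pair.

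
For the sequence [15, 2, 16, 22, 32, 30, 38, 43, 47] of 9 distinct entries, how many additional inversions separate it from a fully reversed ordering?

34

Maximum inversions for 9 distinct elements is C(9, 2) = 9·8/2 = 36.
Current inversions — for each element, count later smaller elements:
15: 1
2: 0
16: 0
22: 0
32: 1
30: 0
38: 0
43: 0
47: 0
Current total: 1 + 0 + 0 + 0 + 1 + 0 + 0 + 0 + 0 = 2
Shortfall: 36 − 2 = 34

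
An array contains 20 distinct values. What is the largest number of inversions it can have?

190

A reversed (strictly descending) arrangement makes every pair an inversion, giving C(20, 2) inversions.
C(20, 2) = 20·19/2 = 190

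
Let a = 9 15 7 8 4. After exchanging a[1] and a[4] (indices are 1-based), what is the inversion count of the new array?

7 inversions

Positions 1 and 4 hold 9 and 8; after swapping, the array is [8, 15, 7, 9, 4].
Element-by-element contributions:
8: 2
15: 3
7: 1
9: 1
4: 0
Sum: 2 + 3 + 1 + 1 + 0 = 7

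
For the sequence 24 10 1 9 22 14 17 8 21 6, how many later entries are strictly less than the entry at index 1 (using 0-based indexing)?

4 such elements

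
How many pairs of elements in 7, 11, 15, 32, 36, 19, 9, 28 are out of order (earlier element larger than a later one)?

For each element, count later entries that are smaller:
7 → none → 0
11 → 9 → 1
15 → 9 → 1
32 → 19, 9, 28 → 3
36 → 19, 9, 28 → 3
19 → 9 → 1
9 → none → 0
28 → none → 0
Sum: 0 + 1 + 1 + 3 + 3 + 1 + 0 + 0 = 9

9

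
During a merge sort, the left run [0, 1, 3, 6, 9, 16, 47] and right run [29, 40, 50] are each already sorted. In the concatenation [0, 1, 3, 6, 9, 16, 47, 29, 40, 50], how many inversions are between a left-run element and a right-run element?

2

Count, for every r in R, how many entries of L exceed r:
r = 29: 47 → 1
r = 40: 47 → 1
r = 50: none → 0
Cross-inversions: 1 + 1 + 0 = 2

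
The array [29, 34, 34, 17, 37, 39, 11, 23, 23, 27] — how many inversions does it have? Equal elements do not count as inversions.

Element-by-element contributions:
29 → 17, 11, 23, 23, 27 → 5
34 → 17, 11, 23, 23, 27 → 5
34 → 17, 11, 23, 23, 27 → 5
17 → 11 → 1
37 → 11, 23, 23, 27 → 4
39 → 11, 23, 23, 27 → 4
11 → none → 0
23 → none → 0
23 → none → 0
27 → none → 0
Sum: 5 + 5 + 5 + 1 + 4 + 4 + 0 + 0 + 0 + 0 = 24

24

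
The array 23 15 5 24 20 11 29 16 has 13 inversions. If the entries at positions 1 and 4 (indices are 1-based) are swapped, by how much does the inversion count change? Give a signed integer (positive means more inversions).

+1

Positions 1 and 4 hold 23 and 24; after swapping, the array is [24, 15, 5, 23, 20, 11, 29, 16].
Count, for each position, how many later elements it exceeds:
24: 6
15: 2
5: 0
23: 3
20: 2
11: 0
29: 1
16: 0
Sum: 6 + 2 + 0 + 3 + 2 + 0 + 1 + 0 = 14
Change: 14 − 13 = +1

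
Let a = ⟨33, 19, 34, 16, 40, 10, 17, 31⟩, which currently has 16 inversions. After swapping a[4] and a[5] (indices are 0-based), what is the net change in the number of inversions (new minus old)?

-1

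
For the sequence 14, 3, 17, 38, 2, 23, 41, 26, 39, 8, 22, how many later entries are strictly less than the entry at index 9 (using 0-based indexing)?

0

The element at index 9 is 8.
Elements after it: 22
None of them are smaller than 8.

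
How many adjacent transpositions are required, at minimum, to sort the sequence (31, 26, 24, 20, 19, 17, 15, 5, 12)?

Minimum adjacent swaps = number of inversions (each swap of adjacent out-of-order elements removes one inversion and no swap can remove more).
Count inversions — for each element, later elements that are smaller:
31: 26, 24, 20, 19, 17, 15, 5, 12 → 8
26: 24, 20, 19, 17, 15, 5, 12 → 7
24: 20, 19, 17, 15, 5, 12 → 6
20: 19, 17, 15, 5, 12 → 5
19: 17, 15, 5, 12 → 4
17: 15, 5, 12 → 3
15: 5, 12 → 2
5: none → 0
12: none → 0
Total inversions: 8 + 7 + 6 + 5 + 4 + 3 + 2 + 0 + 0 = 35

35 swaps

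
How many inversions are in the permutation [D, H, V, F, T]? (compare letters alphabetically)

3 inversions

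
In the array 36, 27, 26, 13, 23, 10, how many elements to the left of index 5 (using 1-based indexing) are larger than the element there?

3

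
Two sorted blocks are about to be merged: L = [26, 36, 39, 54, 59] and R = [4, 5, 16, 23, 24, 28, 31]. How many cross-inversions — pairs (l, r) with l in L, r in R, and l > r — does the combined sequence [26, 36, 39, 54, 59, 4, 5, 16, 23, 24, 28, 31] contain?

There are 33 split inversions.

For each element r of the right run, count left-run elements greater than r:
r = 4: 26, 36, 39, 54, 59 → 5
r = 5: 26, 36, 39, 54, 59 → 5
r = 16: 26, 36, 39, 54, 59 → 5
r = 23: 26, 36, 39, 54, 59 → 5
r = 24: 26, 36, 39, 54, 59 → 5
r = 28: 36, 39, 54, 59 → 4
r = 31: 36, 39, 54, 59 → 4
Cross-inversions: 5 + 5 + 5 + 5 + 5 + 4 + 4 = 33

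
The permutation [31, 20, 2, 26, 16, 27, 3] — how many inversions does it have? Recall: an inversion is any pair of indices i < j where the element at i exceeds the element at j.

For each element, count later entries that are smaller:
31 → 20, 2, 26, 16, 27, 3 → 6
20 → 2, 16, 3 → 3
2 → none → 0
26 → 16, 3 → 2
16 → 3 → 1
27 → 3 → 1
3 → none → 0
Sum: 6 + 3 + 0 + 2 + 1 + 1 + 0 = 13

13 inversions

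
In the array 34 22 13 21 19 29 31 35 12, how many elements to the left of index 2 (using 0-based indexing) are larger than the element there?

2 such elements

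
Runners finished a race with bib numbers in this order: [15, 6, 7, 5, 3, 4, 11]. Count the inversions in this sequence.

14 out-of-order pairs

For each element, count later entries that are smaller:
15: 6
6: 3
7: 3
5: 2
3: 0
4: 0
11: 0
Sum: 6 + 3 + 3 + 2 + 0 + 0 + 0 = 14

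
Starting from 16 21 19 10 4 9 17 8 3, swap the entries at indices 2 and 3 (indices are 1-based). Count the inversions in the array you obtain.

27 inversions

Positions 2 and 3 hold 21 and 19; after swapping, the array is [16, 19, 21, 10, 4, 9, 17, 8, 3].
Count, for each position, how many later elements it exceeds:
16 → 10, 4, 9, 8, 3 → 5
19 → 10, 4, 9, 17, 8, 3 → 6
21 → 10, 4, 9, 17, 8, 3 → 6
10 → 4, 9, 8, 3 → 4
4 → 3 → 1
9 → 8, 3 → 2
17 → 8, 3 → 2
8 → 3 → 1
3 → none → 0
Sum: 5 + 6 + 6 + 4 + 1 + 2 + 2 + 1 + 0 = 27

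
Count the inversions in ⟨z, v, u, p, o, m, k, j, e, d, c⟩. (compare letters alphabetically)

For each element, count later entries that are smaller:
z → v, u, p, o, m, k, j, e, d, c → 10
v → u, p, o, m, k, j, e, d, c → 9
u → p, o, m, k, j, e, d, c → 8
p → o, m, k, j, e, d, c → 7
o → m, k, j, e, d, c → 6
m → k, j, e, d, c → 5
k → j, e, d, c → 4
j → e, d, c → 3
e → d, c → 2
d → c → 1
c → none → 0
Sum: 10 + 9 + 8 + 7 + 6 + 5 + 4 + 3 + 2 + 1 + 0 = 55

55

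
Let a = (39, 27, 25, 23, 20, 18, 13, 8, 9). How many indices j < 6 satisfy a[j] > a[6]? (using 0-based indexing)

The element at index 6 is 13.
Elements before it: 39, 27, 25, 23, 20, 18
Those larger than 13: 39, 27, 25, 23, 20, 18

6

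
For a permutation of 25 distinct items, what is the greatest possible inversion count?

300

The maximum occurs when the array is in strictly decreasing order: every one of the C(25, 2) pairs is inverted.
C(25, 2) = 25·24/2 = 300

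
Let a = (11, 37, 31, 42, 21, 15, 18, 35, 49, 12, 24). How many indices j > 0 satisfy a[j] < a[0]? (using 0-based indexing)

0

The element at index 0 is 11.
Elements after it: 37, 31, 42, 21, 15, 18, 35, 49, 12, 24
None of them are smaller than 11.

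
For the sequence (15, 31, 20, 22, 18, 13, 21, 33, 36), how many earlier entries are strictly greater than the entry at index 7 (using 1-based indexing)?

2

The element at index 7 is 21.
Elements before it: 15, 31, 20, 22, 18, 13
Those larger than 21: 31, 22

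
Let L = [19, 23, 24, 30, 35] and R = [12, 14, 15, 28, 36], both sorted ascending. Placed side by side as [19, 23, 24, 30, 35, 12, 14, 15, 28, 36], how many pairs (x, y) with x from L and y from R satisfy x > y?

17

Take each right-half value and tally the left-half values above it:
r = 12: 19, 23, 24, 30, 35 → 5
r = 14: 19, 23, 24, 30, 35 → 5
r = 15: 19, 23, 24, 30, 35 → 5
r = 28: 30, 35 → 2
r = 36: none → 0
Cross-inversions: 5 + 5 + 5 + 2 + 0 = 17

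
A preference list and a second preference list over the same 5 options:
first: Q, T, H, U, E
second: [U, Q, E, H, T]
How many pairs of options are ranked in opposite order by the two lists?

Assign each item its position (1..5) in the first ordering, then rewrite the second ordering as that position sequence:
positions: Q→1, T→2, H→3, U→4, E→5
second ordering as positions: [4, 1, 5, 3, 2]
Discordant pairs = inversions in this position sequence.
4: 1, 3, 2 → 3
1: 0
5: 3, 2 → 2
3: 2 → 1
2: 0
Total: 3 + 0 + 2 + 1 + 0 = 6

Pairs: 6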